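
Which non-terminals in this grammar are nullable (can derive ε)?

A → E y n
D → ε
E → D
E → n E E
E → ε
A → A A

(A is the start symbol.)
ε-productions: D → ε, E → ε
So D, E are immediately nullable.
No further non-terminal can be added: every production for the remaining non-terminals contains a terminal or a non-nullable non-terminal.
Nullable = { 'D', 'E' }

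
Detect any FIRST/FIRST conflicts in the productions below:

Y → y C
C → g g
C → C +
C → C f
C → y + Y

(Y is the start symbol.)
A FIRST/FIRST conflict occurs when two productions N → α and N → β for the same non-terminal have FIRST(α) ∩ FIRST(β) ≠ ∅ (with ε ∈ FIRST of a nullable right-hand side, so two nullable alternatives also conflict).

FIRST sets of the non-terminals at (or reachable through a nullable prefix from) the front of some alternative:
  FIRST(C) = { 'g', 'y' }

Productions for C:
  C → g g: FIRST = { 'g' }
  C → C +: FIRST = { 'g', 'y' }
  C → C f: FIRST = { 'g', 'y' }
  C → y + Y: FIRST = { 'y' }
Y has only one production, so no FIRST/FIRST conflict is possible there.

Conflict for C: C → g g and C → C +
  Overlap: { 'g' }
Conflict for C: C → g g and C → C f
  Overlap: { 'g' }
Conflict for C: C → C + and C → C f
  Overlap: { 'g', 'y' }
Conflict for C: C → C + and C → y + Y
  Overlap: { 'y' }
Conflict for C: C → C f and C → y + Y
  Overlap: { 'y' }

Answer: Yes. C → g g / C → C '+' on { 'g' }; C → g g / C → C f on { 'g' }; C → C '+' / C → C f on { 'g', 'y' }; C → C '+' / C → y '+' Y on { 'y' }; C → C f / C → y '+' Y on { 'y' }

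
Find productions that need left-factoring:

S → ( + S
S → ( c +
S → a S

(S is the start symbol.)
Left-factoring is needed when two productions for the same non-terminal
share a common prefix on the right-hand side.

Productions for S:
  S → ( + S
  S → ( c +
  S → a S

Found common prefix '(' in productions for S

Answer: Yes, S has productions with common prefix '('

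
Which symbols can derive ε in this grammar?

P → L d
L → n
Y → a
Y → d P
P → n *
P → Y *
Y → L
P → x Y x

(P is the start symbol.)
A non-terminal is nullable if it can derive ε (the empty string): either it has an ε-production, or it has a production whose right-hand side consists entirely of nullable non-terminals.

There are no ε-productions, so no non-terminal can derive ε.
No non-terminals are nullable.

Answer: None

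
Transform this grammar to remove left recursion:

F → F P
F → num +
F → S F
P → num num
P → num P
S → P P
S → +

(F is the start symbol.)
F is directly left-recursive. The standard transformation for
  A → A α₁ | ... | A α_m | β₁ | ... | β_n
is
  A  → β₁ A' | ... | β_n A'
  A' → α₁ A' | ... | α_m A' | ε

F → num + becomes F → num + F'
F → S F becomes F → S F F'
F → F P becomes F' → P F'
Add F' → ε

Productions for other non-terminals are unchanged:
  P → num num
  P → num P
  S → P P
  S → +

Resulting grammar:
F → num + F'
F → S F F'
F' → P F'
F' → ε
P → num num
P → num P
S → P P
S → +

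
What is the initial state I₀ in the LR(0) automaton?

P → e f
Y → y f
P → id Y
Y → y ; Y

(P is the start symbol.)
First, augment the grammar with P' → P
I₀ = CLOSURE({ [P' → . P] }):
  [P' → . P] has the dot before P: add [P → . e f], [P → . id Y]
No further items can be added.

I₀ = { [P → . e f], [P → . id Y], [P' → . P] }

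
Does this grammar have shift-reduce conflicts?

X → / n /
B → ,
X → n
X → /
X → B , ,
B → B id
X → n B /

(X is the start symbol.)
A shift-reduce conflict occurs when an LR(0) state has both:
  - a complete (reduce) item [A → α .] (dot at the end), and
  - a shift item [B → β . c γ] (dot before a terminal).

Augment with X' → X and build the canonical LR(0) collection (I0 = CLOSURE({[X' → . X]}), then GOTO on every symbol after a dot until no new states appear). It has 13 states:
  I0: { [B → . ,], [B → . B id], [X → . / n /], [X → . /], [X → . B , ,], [X → . n B /], [X → . n], [X' → . X] }  — shift
  I1: { [B → , .] }  — reduce
  I2: { [X → / . n /], [X → / .] }  — shift, reduce
  I3: { [B → B . id], [X → B . , ,] }  — shift
  I4: { [X' → X .] }  — accept
  I5: { [B → . ,], [B → . B id], [X → n . B /], [X → n .] }  — shift, reduce
  I6: { [B → B . id], [X → n B . /] }  — shift
  I7: { [X → n B / .] }  — reduce
  I8: { [B → B id .] }  — reduce
  I9: { [X → B , . ,] }  — shift
  I10: { [X → B , , .] }  — reduce
  I11: { [X → / n . /] }  — shift
  I12: { [X → / n / .] }  — reduce

I2 contains reduce item [X → / .] and shift item [X → / . n /] — shift-reduce conflict.
I5 contains reduce item [X → n .] and shift item [B → . ,] — shift-reduce conflict.

Answer: Yes — I2: [X → / .] vs [X → / . n /]; I5: [X → n .] vs [B → . ,]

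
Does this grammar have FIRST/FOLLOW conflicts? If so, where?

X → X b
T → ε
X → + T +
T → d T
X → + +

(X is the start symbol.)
No FIRST/FOLLOW conflicts.

Nullable non-terminals: T.

T: nullable alternative(s) T → ε; FOLLOW(T) = { '+' }
  T → ε: FIRST \ {ε} = { } — this is the only nullable alternative, skip
  T → d T: FIRST \ {ε} = { 'd' } — disjoint from FOLLOW(T)

X has no nullable alternative, so no FIRST/FOLLOW check is needed there.

No FIRST/FOLLOW conflicts found.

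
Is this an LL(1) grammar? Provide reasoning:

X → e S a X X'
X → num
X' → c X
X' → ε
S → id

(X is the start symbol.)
A grammar is LL(1) if for each non-terminal N with multiple productions, the predict sets of those productions are pairwise disjoint, where PREDICT(N → α) = (FIRST(α) \ {ε}) ∪ (FOLLOW(N) if α ⇒* ε).

Relevant sets:
  FOLLOW(X') = { $, 'c' }

For X:
  PREDICT(X → e S a X X') = { 'e' }
  PREDICT(X → num) = { 'num' }
For X':
  PREDICT(X' → c X) = { 'c' }
  PREDICT(X' → ε) = { $, 'c' }
S has a single production, so nothing to check there.

Conflict found: Predict set conflict for X': { 'c' }
The grammar is NOT LL(1).

Answer: No. Predict set conflict for X': { 'c' }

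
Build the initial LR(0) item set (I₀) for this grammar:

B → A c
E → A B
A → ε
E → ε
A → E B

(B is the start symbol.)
{ [A → . E B], [A → .], [B → . A c], [B' → . B], [E → . A B], [E → .] }

First, augment the grammar with B' → B
I₀ = CLOSURE({ [B' → . B] }):
  [B' → . B] has the dot before B: add [B → . A c]
  [B → . A c] has the dot before A: add [A → .], [A → . E B]
  [A → . E B] has the dot before E: add [E → . A B], [E → .]
No further items can be added.

I₀ = { [A → . E B], [A → .], [B → . A c], [B' → . B], [E → . A B], [E → .] }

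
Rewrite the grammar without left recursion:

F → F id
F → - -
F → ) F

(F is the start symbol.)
F is directly left-recursive. The standard transformation for
  A → A α₁ | ... | A α_m | β₁ | ... | β_n
is
  A  → β₁ A' | ... | β_n A'
  A' → α₁ A' | ... | α_m A' | ε

F → - - becomes F → - - F'
F → ) F becomes F → ) F F'
F → F id becomes F' → id F'
Add F' → ε

Resulting grammar:
F → - - F'
F → ) F F'
F' → id F'
F' → ε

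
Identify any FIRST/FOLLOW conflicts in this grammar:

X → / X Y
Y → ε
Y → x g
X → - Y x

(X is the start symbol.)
Yes. Y → x g with FOLLOW(Y) on { 'x' }

A FIRST/FOLLOW conflict occurs when a non-terminal N has a nullable alternative N → β (β ⇒* ε) and another alternative N → α with FIRST(α) ∩ FOLLOW(N) ≠ ∅: on such a lookahead the parser cannot decide between expanding α and letting N vanish via β.

Nullable non-terminals: Y.

Y: nullable alternative(s) Y → ε; FOLLOW(Y) = { $, 'x' }
  Y → ε: FIRST \ {ε} = { } — this is the only nullable alternative, skip
  Y → x g: FIRST \ {ε} = { 'x' } — overlaps FOLLOW(Y) on { 'x' }: CONFLICT

X has no nullable alternative, so no FIRST/FOLLOW check is needed there.

So the grammar has 1 FIRST/FOLLOW conflict (marked CONFLICT above).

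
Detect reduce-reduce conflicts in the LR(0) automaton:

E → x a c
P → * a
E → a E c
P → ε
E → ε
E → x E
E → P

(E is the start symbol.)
A reduce-reduce conflict occurs when an LR(0) state has two complete items [A → α .] and [B → β .] — both call for a reduction, and with no lookahead the parser cannot choose between them.

Augment with E' → E and build the canonical LR(0) collection (I0 = CLOSURE({[E' → . E]}), then GOTO on every symbol after a dot until no new states appear). It has 12 states:
  I0: { [E → . P], [E → . a E c], [E → . x E], [E → . x a c], [E → .], [E' → . E], [P → . * a], [P → .] }  — shift, 2 reduces
  I1: { [P → * . a] }  — shift
  I2: { [E' → E .] }  — accept
  I3: { [E → P .] }  — reduce
  I4: { [E → . P], [E → . a E c], [E → . x E], [E → . x a c], [E → .], [E → a . E c], [P → . * a], [P → .] }  — shift, 2 reduces
  I5: { [E → . P], [E → . a E c], [E → . x E], [E → . x a c], [E → .], [E → x . E], [E → x . a c], [P → . * a], [P → .] }  — shift, 2 reduces
  I6: { [E → x E .] }  — reduce
  I7: { [E → . P], [E → . a E c], [E → . x E], [E → . x a c], [E → .], [E → a . E c], [E → x a . c], [P → . * a], [P → .] }  — shift, 2 reduces
  I8: { [E → a E . c] }  — shift
  I9: { [E → x a c .] }  — reduce
  I10: { [E → a E c .] }  — reduce
  I11: { [P → * a .] }  — reduce

I0 contains complete items [E → .], [P → .] — reduce-reduce conflict.
I4 contains complete items [E → .], [P → .] — reduce-reduce conflict.
I5 contains complete items [E → .], [P → .] — reduce-reduce conflict.
I7 contains complete items [E → .], [P → .] — reduce-reduce conflict.

Answer: Yes — I0: [E → .] vs [P → .]; I4: [E → .] vs [P → .]; I5: [E → .] vs [P → .]; I7: [E → .] vs [P → .]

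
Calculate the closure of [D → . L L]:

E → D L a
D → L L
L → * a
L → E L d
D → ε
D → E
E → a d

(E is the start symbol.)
{ [D → . E], [D → . L L], [D → .], [E → . D L a], [E → . a d], [L → . * a], [L → . E L d] }

Start with: [D → . L L]
  [D → . L L] has the dot before L: add [L → . * a], [L → . E L d]
  [L → . E L d] has the dot before E: add [E → . D L a], [E → . a d]
  [E → . D L a] has the dot before D: add [D → .], [D → . E]
No further items can be added.

CLOSURE = { [D → . E], [D → . L L], [D → .], [E → . D L a], [E → . a d], [L → . * a], [L → . E L d] }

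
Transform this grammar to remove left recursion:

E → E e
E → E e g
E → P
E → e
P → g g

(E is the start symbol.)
E → P E'
E → e E'
E' → e E'
E' → e g E'
E' → ε
P → g g

E is directly left-recursive. The standard transformation for
  A → A α₁ | ... | A α_m | β₁ | ... | β_n
is
  A  → β₁ A' | ... | β_n A'
  A' → α₁ A' | ... | α_m A' | ε

E → P becomes E → P E'
E → e becomes E → e E'
E → E e becomes E' → e E'
E → E e g becomes E' → e g E'
Add E' → ε

Productions for other non-terminals are unchanged:
  P → g g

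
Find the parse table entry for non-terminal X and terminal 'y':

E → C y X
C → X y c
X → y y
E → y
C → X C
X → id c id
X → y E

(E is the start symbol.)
X → y y, X → y E

To find M[X, 'y'], we find productions for X where 'y' is in the predict set (PREDICT(N → α) = (FIRST(α) \ {ε}) ∪ (FOLLOW(N) if α ⇒* ε)).

X → y y: PREDICT = { 'y' }
  'y' is in predict set, so this production goes in M[X, 'y']
X → id c id: PREDICT = { 'id' }
X → y E: PREDICT = { 'y' }
  'y' is in predict set, so this production goes in M[X, 'y']

M[X, 'y'] = X → y y, X → y E  (a multiply-defined cell — the grammar is not LL(1))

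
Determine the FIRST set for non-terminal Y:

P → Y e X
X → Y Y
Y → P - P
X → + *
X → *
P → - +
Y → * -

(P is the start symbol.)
FIRST sets of the other non-terminals involved (by the same procedure, iterated to a fixed point):
  FIRST(P) = { '*', '-' }

From Y → P - P:
  - P is a non-terminal: add FIRST(P) \ {ε} = { '*', '-' }
    P is not nullable, so stop
From Y → * -:
  - '*' is a terminal: add '*' and stop

Collecting: FIRST(Y) = { '*', '-' }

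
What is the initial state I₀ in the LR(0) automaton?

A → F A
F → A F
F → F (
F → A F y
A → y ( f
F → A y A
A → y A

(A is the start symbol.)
First, augment the grammar with A' → A
I₀ = CLOSURE({ [A' → . A] }):
  [A' → . A] has the dot before A: add [A → . F A], [A → . y ( f], [A → . y A]
  [A → . F A] has the dot before F: add [F → . A F], [F → . F (], [F → . A F y], [F → . A y A]
No further items can be added.

I₀ = { [A → . F A], [A → . y ( f], [A → . y A], [A' → . A], [F → . A F y], [F → . A F], [F → . A y A], [F → . F (] }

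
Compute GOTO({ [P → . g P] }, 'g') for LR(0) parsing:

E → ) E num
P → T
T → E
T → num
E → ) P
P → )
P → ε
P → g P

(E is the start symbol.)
{ [E → . ) E num], [E → . ) P], [P → . )], [P → . T], [P → . g P], [P → .], [P → g . P], [T → . E], [T → . num] }

GOTO(I, 'g') = CLOSURE({ [A → αX.β] : [A → α.Xβ] ∈ I, X = 'g' })

Items with dot before 'g', with the dot advanced:
  [P → . g P] → [P → g . P]
Closure of the advanced items:
  [P → g . P] has the dot before P: add [P → . T], [P → . )], [P → .], [P → . g P]
  [P → . T] has the dot before T: add [T → . E], [T → . num]
  [T → . E] has the dot before E: add [E → . ) E num], [E → . ) P]

GOTO = { [E → . ) E num], [E → . ) P], [P → . )], [P → . T], [P → . g P], [P → .], [P → g . P], [T → . E], [T → . num] }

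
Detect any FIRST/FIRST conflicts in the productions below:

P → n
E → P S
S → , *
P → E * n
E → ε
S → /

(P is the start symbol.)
Yes. P → n / P → E '*' n on { 'n' }

FIRST sets of the non-terminals at (or reachable through a nullable prefix from) the front of some alternative:
  FIRST(E) = { '*', 'n', ε }
  FIRST(P) = { '*', 'n' }

Productions for P:
  P → n: FIRST = { 'n' }
  P → E * n: FIRST = { '*', 'n' }
Productions for E:
  E → P S: FIRST = { '*', 'n' }
  E → ε: FIRST = { ε }
Productions for S:
  S → , *: FIRST = { ',' }
  S → /: FIRST = { '/' }

Conflict for P: P → n and P → E * n
  Overlap: { 'n' }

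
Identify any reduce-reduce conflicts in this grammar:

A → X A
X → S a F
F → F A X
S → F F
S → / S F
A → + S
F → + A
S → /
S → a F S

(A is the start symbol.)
No reduce-reduce conflicts

Augment with A' → A and build the canonical LR(0) collection (I0 = CLOSURE({[A' → . A]}), then GOTO on every symbol after a dot until no new states appear). It has 21 states:
  I0: { [A → . + S], [A → . X A], [A' → . A], [F → . + A], [F → . F A X], [S → . / S F], [S → . /], [S → . F F], [S → . a F S], [X → . S a F] }  — shift
  I1: { [A → + . S], [A → . + S], [A → . X A], [F → + . A], [F → . + A], [F → . F A X], [S → . / S F], [S → . /], [S → . F F], [S → . a F S], [X → . S a F] }  — shift
  I2: { [F → . + A], [F → . F A X], [S → . / S F], [S → . /], [S → . F F], [S → . a F S], [S → / . S F], [S → / .] }  — shift, reduce
  I3: { [A' → A .] }  — accept
  I4: { [A → . + S], [A → . X A], [F → . + A], [F → . F A X], [F → F . A X], [S → . / S F], [S → . /], [S → . F F], [S → . a F S], [S → F . F], [X → . S a F] }  — shift
  I5: { [X → S . a F] }  — shift
  I6: { [A → . + S], [A → . X A], [A → X . A], [F → . + A], [F → . F A X], [S → . / S F], [S → . /], [S → . F F], [S → . a F S], [X → . S a F] }  — shift
  I7: { [F → . + A], [F → . F A X], [S → a . F S] }  — shift
  I8: { [A → . + S], [A → . X A], [F → + . A], [F → . + A], [F → . F A X], [S → . / S F], [S → . /], [S → . F F], [S → . a F S], [X → . S a F] }  — shift
  I9: { [A → . + S], [A → . X A], [F → . + A], [F → . F A X], [F → F . A X], [S → . / S F], [S → . /], [S → . F F], [S → . a F S], [S → a F . S], [X → . S a F] }  — shift
  I10: { [F → . + A], [F → . F A X], [F → F A . X], [S → . / S F], [S → . /], [S → . F F], [S → . a F S], [X → . S a F] }  — shift
  I11: { [S → a F S .], [X → S . a F] }  — shift, reduce
  I12: { [F → . + A], [F → . F A X], [X → S a . F] }  — shift
  I13: { [A → . + S], [A → . X A], [F → . + A], [F → . F A X], [F → F . A X], [S → . / S F], [S → . /], [S → . F F], [S → . a F S], [X → . S a F], [X → S a F .] }  — shift, reduce
  I14: { [F → F A X .] }  — reduce
  I15: { [F → + A .] }  — reduce
  I16: { [A → X A .] }  — reduce
  I17: { [A → . + S], [A → . X A], [F → . + A], [F → . F A X], [F → F . A X], [S → . / S F], [S → . /], [S → . F F], [S → . a F S], [S → F . F], [S → F F .], [X → . S a F] }  — shift, reduce
  I18: { [F → . + A], [F → . F A X], [S → / S . F] }  — shift
  I19: { [A → . + S], [A → . X A], [F → . + A], [F → . F A X], [F → F . A X], [S → . / S F], [S → . /], [S → . F F], [S → . a F S], [S → / S F .], [X → . S a F] }  — shift, reduce
  I20: { [A → + S .], [X → S . a F] }  — shift, reduce

No state contains more than one complete item.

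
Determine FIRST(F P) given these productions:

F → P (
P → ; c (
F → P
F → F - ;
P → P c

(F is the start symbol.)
{ ';' }

FIRST sets of the non-terminals involved (from the grammar, by fixed-point iteration):
  FIRST(F) = { ';' }

To compute FIRST(F P), process the symbols left to right:
Symbol F is a non-terminal. Add FIRST(F) \ {ε} = { ';' }
F is not nullable (ε ∉ FIRST(F)), so stop here.
FIRST(F P) = { ';' }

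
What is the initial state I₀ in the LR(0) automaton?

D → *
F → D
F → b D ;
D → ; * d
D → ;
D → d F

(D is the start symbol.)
First, augment the grammar with D' → D
I₀ = CLOSURE({ [D' → . D] }):
  [D' → . D] has the dot before D: add [D → . *], [D → . ; * d], [D → . ;], [D → . d F]
No further items can be added.

I₀ = { [D → . *], [D → . ; * d], [D → . ;], [D → . d F], [D' → . D] }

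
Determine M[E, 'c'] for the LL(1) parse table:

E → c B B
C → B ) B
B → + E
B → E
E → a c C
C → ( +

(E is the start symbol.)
To find M[E, 'c'], we find productions for E where 'c' is in the predict set (PREDICT(N → α) = (FIRST(α) \ {ε}) ∪ (FOLLOW(N) if α ⇒* ε)).

E → c B B: PREDICT = { 'c' }
  'c' is in predict set, so this production goes in M[E, 'c']
E → a c C: PREDICT = { 'a' }

M[E, 'c'] = E → c B B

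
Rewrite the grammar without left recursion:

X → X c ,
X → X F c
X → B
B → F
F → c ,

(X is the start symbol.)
X is directly left-recursive. The standard transformation for
  A → A α₁ | ... | A α_m | β₁ | ... | β_n
is
  A  → β₁ A' | ... | β_n A'
  A' → α₁ A' | ... | α_m A' | ε

X → B becomes X → B X'
X → X c , becomes X' → c , X'
X → X F c becomes X' → F c X'
Add X' → ε

Productions for other non-terminals are unchanged:
  B → F
  F → c ,

Resulting grammar:
X → B X'
X' → c , X'
X' → F c X'
X' → ε
B → F
F → c ,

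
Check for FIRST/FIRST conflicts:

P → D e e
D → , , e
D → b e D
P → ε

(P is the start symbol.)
No FIRST/FIRST conflicts.

FIRST sets of the non-terminals at (or reachable through a nullable prefix from) the front of some alternative:
  FIRST(D) = { ',', 'b' }

Productions for P:
  P → D e e: FIRST = { ',', 'b' }
  P → ε: FIRST = { ε }
Productions for D:
  D → , , e: FIRST = { ',' }
  D → b e D: FIRST = { 'b' }

All alternatives of each non-terminal have pairwise disjoint FIRST sets.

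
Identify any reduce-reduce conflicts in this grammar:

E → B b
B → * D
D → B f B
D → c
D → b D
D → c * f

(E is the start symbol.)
Augment with E' → E and build the canonical LR(0) collection (I0 = CLOSURE({[E' → . E]}), then GOTO on every symbol after a dot until no new states appear). It has 14 states:
  I0: { [B → . * D], [E → . B b], [E' → . E] }  — shift
  I1: { [B → * . D], [B → . * D], [D → . B f B], [D → . b D], [D → . c * f], [D → . c] }  — shift
  I2: { [E → B . b] }  — shift
  I3: { [E' → E .] }  — accept
  I4: { [E → B b .] }  — reduce
  I5: { [D → B . f B] }  — shift
  I6: { [B → * D .] }  — reduce
  I7: { [B → . * D], [D → . B f B], [D → . b D], [D → . c * f], [D → . c], [D → b . D] }  — shift
  I8: { [D → c . * f], [D → c .] }  — shift, reduce
  I9: { [D → c * . f] }  — shift
  I10: { [D → c * f .] }  — reduce
  I11: { [D → b D .] }  — reduce
  I12: { [B → . * D], [D → B f . B] }  — shift
  I13: { [D → B f B .] }  — reduce

No state contains more than one complete item.

Answer: No reduce-reduce conflicts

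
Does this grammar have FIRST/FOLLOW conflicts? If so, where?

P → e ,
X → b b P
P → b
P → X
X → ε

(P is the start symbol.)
No FIRST/FOLLOW conflicts.

A FIRST/FOLLOW conflict occurs when a non-terminal N has a nullable alternative N → β (β ⇒* ε) and another alternative N → α with FIRST(α) ∩ FOLLOW(N) ≠ ∅: on such a lookahead the parser cannot decide between expanding α and letting N vanish via β.

Nullable non-terminals: P, X.
FIRST sets used below: FIRST(X) = { 'b', ε }

P: nullable alternative(s) P → X; FOLLOW(P) = { $ }
  P → e ,: FIRST \ {ε} = { 'e' } — disjoint from FOLLOW(P)
  P → b: FIRST \ {ε} = { 'b' } — disjoint from FOLLOW(P)
  P → X: FIRST \ {ε} = { 'b' } — this is the only nullable alternative, skip

X: nullable alternative(s) X → ε; FOLLOW(X) = { $ }
  X → b b P: FIRST \ {ε} = { 'b' } — disjoint from FOLLOW(X)
  X → ε: FIRST \ {ε} = { } — this is the only nullable alternative, skip

No FIRST/FOLLOW conflicts found.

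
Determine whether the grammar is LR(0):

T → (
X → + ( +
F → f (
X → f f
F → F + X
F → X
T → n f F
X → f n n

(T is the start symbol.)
No. Shift-reduce conflict between [T → n f F .] and [F → F . + X]

A grammar is LR(0) if no state in the canonical LR(0) collection has:
  - both a shift item (dot before a terminal) and a complete item (shift-reduce conflict), or
  - two or more complete items (reduce-reduce conflict; the accept item [T' → T .] counts as a complete item here).

Augment with T' → T and build the canonical LR(0) collection (I0 = CLOSURE({[T' → . T]}), then GOTO on every symbol after a dot until no new states appear). It has 18 states:
  I0: { [T → . (], [T → . n f F], [T' → . T] }  — shift
  I1: { [T → ( .] }  — reduce
  I2: { [T' → T .] }  — accept
  I3: { [T → n . f F] }  — shift
  I4: { [F → . F + X], [F → . X], [F → . f (], [T → n f . F], [X → . + ( +], [X → . f f], [X → . f n n] }  — shift
  I5: { [X → + . ( +] }  — shift
  I6: { [F → F . + X], [T → n f F .] }  — shift, reduce
  I7: { [F → X .] }  — reduce
  I8: { [F → f . (], [X → f . f], [X → f . n n] }  — shift
  I9: { [F → f ( .] }  — reduce
  I10: { [X → f f .] }  — reduce
  I11: { [X → f n . n] }  — shift
  I12: { [X → f n n .] }  — reduce
  I13: { [F → F + . X], [X → . + ( +], [X → . f f], [X → . f n n] }  — shift
  I14: { [F → F + X .] }  — reduce
  I15: { [X → f . f], [X → f . n n] }  — shift
  I16: { [X → + ( . +] }  — shift
  I17: { [X → + ( + .] }  — reduce

Conflict in state I6:
  Shift-reduce conflict between [T → n f F .] and [F → F . + X]
So the grammar is NOT LR(0).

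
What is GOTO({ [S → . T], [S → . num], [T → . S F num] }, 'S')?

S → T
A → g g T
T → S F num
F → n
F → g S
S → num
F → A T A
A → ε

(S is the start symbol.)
{ [A → . g g T], [A → .], [F → . A T A], [F → . g S], [F → . n], [T → S . F num] }

GOTO(I, 'S') = CLOSURE({ [A → αX.β] : [A → α.Xβ] ∈ I, X = 'S' })

Items with dot before 'S', with the dot advanced:
  [T → . S F num] → [T → S . F num]
Closure of the advanced items:
  [T → S . F num] has the dot before F: add [F → . n], [F → . g S], [F → . A T A]
  [F → . A T A] has the dot before A: add [A → . g g T], [A → .]

GOTO = { [A → . g g T], [A → .], [F → . A T A], [F → . g S], [F → . n], [T → S . F num] }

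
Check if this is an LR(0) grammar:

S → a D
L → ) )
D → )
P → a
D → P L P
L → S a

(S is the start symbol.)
Yes, the grammar is LR(0)

A grammar is LR(0) if no state in the canonical LR(0) collection has:
  - both a shift item (dot before a terminal) and a complete item (shift-reduce conflict), or
  - two or more complete items (reduce-reduce conflict; the accept item [S' → S .] counts as a complete item here).

Augment with S' → S and build the canonical LR(0) collection (I0 = CLOSURE({[S' → . S]}), then GOTO on every symbol after a dot until no new states appear). It has 13 states:
  I0: { [S → . a D], [S' → . S] }  — shift
  I1: { [S' → S .] }  — accept
  I2: { [D → . )], [D → . P L P], [P → . a], [S → a . D] }  — shift
  I3: { [D → ) .] }  — reduce
  I4: { [S → a D .] }  — reduce
  I5: { [D → P . L P], [L → . ) )], [L → . S a], [S → . a D] }  — shift
  I6: { [P → a .] }  — reduce
  I7: { [L → ) . )] }  — shift
  I8: { [D → P L . P], [P → . a] }  — shift
  I9: { [L → S . a] }  — shift
  I10: { [L → S a .] }  — reduce
  I11: { [D → P L P .] }  — reduce
  I12: { [L → ) ) .] }  — reduce

Every state is either a pure shift/goto state or contains exactly one complete item and nothing to shift — no conflicts. The grammar is LR(0).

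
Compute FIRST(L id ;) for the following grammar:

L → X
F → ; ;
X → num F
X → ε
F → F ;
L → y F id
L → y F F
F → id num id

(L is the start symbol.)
{ 'id', 'num', 'y' }

FIRST sets of the non-terminals involved (from the grammar, by fixed-point iteration):
  FIRST(L) = { 'num', 'y', ε }

To compute FIRST(L id ;), process the symbols left to right:
Symbol L is a non-terminal. Add FIRST(L) \ {ε} = { 'num', 'y' }
L is nullable (ε ∈ FIRST(L)), continue to the next symbol.
Symbol id is a terminal. Add 'id' and stop.
FIRST(L id ;) = { 'id', 'num', 'y' }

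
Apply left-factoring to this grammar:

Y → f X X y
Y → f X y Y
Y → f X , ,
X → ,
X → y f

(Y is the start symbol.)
Left-factoring transforms A → αβ₁ | αβ₂ into A → αA' and A' → β₁ | β₂
(α is the longest common prefix among the alternatives). Repeat until
no nonterminal has two alternatives with a common prefix.

Round 1: Y has alternatives sharing prefix 'f X'. Introduce Y': Y → f X Y'
  Add: Y' → X y
  Add: Y' → y Y
  Add: Y' → , ,

No remaining common prefixes — done.

Resulting grammar:
Y → f X Y'
Y' → X y
Y' → y Y
Y' → , ,
X → ,
X → y f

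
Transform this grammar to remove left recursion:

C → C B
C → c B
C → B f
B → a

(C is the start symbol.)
C → c B C'
C → B f C'
C' → B C'
C' → ε
B → a

C is directly left-recursive. The standard transformation for
  A → A α₁ | ... | A α_m | β₁ | ... | β_n
is
  A  → β₁ A' | ... | β_n A'
  A' → α₁ A' | ... | α_m A' | ε

C → c B becomes C → c B C'
C → B f becomes C → B f C'
C → C B becomes C' → B C'
Add C' → ε

Productions for other non-terminals are unchanged:
  B → a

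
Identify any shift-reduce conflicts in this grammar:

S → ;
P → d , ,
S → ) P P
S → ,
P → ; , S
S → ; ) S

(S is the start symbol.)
Augment with S' → S and build the canonical LR(0) collection (I0 = CLOSURE({[S' → . S]}), then GOTO on every symbol after a dot until no new states appear). It has 15 states:
  I0: { [S → . ) P P], [S → . ,], [S → . ; ) S], [S → . ;], [S' → . S] }  — shift
  I1: { [P → . ; , S], [P → . d , ,], [S → ) . P P] }  — shift
  I2: { [S → , .] }  — reduce
  I3: { [S → ; . ) S], [S → ; .] }  — shift, reduce
  I4: { [S' → S .] }  — accept
  I5: { [S → . ) P P], [S → . ,], [S → . ; ) S], [S → . ;], [S → ; ) . S] }  — shift
  I6: { [S → ; ) S .] }  — reduce
  I7: { [P → ; . , S] }  — shift
  I8: { [P → . ; , S], [P → . d , ,], [S → ) P . P] }  — shift
  I9: { [P → d . , ,] }  — shift
  I10: { [P → d , . ,] }  — shift
  I11: { [P → d , , .] }  — reduce
  I12: { [S → ) P P .] }  — reduce
  I13: { [P → ; , . S], [S → . ) P P], [S → . ,], [S → . ; ) S], [S → . ;] }  — shift
  I14: { [P → ; , S .] }  — reduce

I3 contains reduce item [S → ; .] and shift item [S → ; . ) S] — shift-reduce conflict.

Answer: Yes — I3: [S → ; .] vs [S → ; . ) S]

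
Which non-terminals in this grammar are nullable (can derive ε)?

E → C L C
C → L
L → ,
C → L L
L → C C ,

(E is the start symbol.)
A non-terminal is nullable if it can derive ε (the empty string): either it has an ε-production, or it has a production whose right-hand side consists entirely of nullable non-terminals.

There are no ε-productions, so no non-terminal can derive ε.
No non-terminals are nullable.

Answer: None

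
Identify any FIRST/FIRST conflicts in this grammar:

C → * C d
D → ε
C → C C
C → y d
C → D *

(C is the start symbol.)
FIRST sets of the non-terminals at (or reachable through a nullable prefix from) the front of some alternative:
  FIRST(C) = { '*', 'y' }
  FIRST(D) = { ε }

Productions for C:
  C → * C d: FIRST = { '*' }
  C → C C: FIRST = { '*', 'y' }
  C → y d: FIRST = { 'y' }
  C → D *: FIRST = { '*' }
D has only one production, so no FIRST/FIRST conflict is possible there.

Conflict for C: C → * C d and C → C C
  Overlap: { '*' }
Conflict for C: C → * C d and C → D *
  Overlap: { '*' }
Conflict for C: C → C C and C → y d
  Overlap: { 'y' }
Conflict for C: C → C C and C → D *
  Overlap: { '*' }

Answer: Yes. C → '*' C d / C → C C on { '*' }; C → '*' C d / C → D '*' on { '*' }; C → C C / C → y d on { 'y' }; C → C C / C → D '*' on { '*' }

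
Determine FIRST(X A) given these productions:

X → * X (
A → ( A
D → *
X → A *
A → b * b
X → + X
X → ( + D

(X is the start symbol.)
{ '(', '*', '+', 'b' }

FIRST sets of the non-terminals involved (from the grammar, by fixed-point iteration):
  FIRST(X) = { '(', '*', '+', 'b' }

To compute FIRST(X A), process the symbols left to right:
Symbol X is a non-terminal. Add FIRST(X) \ {ε} = { '(', '*', '+', 'b' }
X is not nullable (ε ∉ FIRST(X)), so stop here.
FIRST(X A) = { '(', '*', '+', 'b' }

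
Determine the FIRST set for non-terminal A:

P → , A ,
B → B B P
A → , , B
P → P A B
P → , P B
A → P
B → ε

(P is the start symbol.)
{ ',' }

To compute FIRST(A), examine every production with A on the left-hand side, reading each right-hand side left to right until a non-nullable symbol is reached.

FIRST sets of the other non-terminals involved (by the same procedure, iterated to a fixed point):
  FIRST(P) = { ',' }

From A → , , B:
  - ',' is a terminal: add ',' and stop
From A → P:
  - P is a non-terminal: add FIRST(P) \ {ε} = { ',' }
    P is not nullable, so stop

Collecting: FIRST(A) = { ',' }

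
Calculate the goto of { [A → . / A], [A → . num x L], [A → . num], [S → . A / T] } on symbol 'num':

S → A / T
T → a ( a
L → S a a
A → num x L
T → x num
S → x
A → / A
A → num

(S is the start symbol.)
{ [A → num . x L], [A → num .] }

GOTO(I, 'num') = CLOSURE({ [A → αX.β] : [A → α.Xβ] ∈ I, X = 'num' })

Items with dot before 'num', with the dot advanced:
  [A → . num] → [A → num .]
  [A → . num x L] → [A → num . x L]
Closure adds nothing (no advanced item has the dot before a non-terminal).

GOTO = { [A → num . x L], [A → num .] }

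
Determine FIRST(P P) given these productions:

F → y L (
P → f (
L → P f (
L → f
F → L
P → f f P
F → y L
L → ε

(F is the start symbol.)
{ 'f' }

FIRST sets of the non-terminals involved (from the grammar, by fixed-point iteration):
  FIRST(P) = { 'f' }

To compute FIRST(P P), process the symbols left to right:
Symbol P is a non-terminal. Add FIRST(P) \ {ε} = { 'f' }
P is not nullable (ε ∉ FIRST(P)), so stop here.
FIRST(P P) = { 'f' }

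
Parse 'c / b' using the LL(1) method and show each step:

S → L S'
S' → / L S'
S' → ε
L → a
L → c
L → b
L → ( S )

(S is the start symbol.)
LL(1) parsing maintains a stack (initially the start symbol over $) and the input. At each step: if the stack top is a terminal, match it against the current input token; if it is a non-terminal N, replace it with the RHS of M[N, lookahead] (the unique production whose predict set contains the lookahead).

Stack is shown with the top on the left.

Stack     Input    Action
-------------------------
S $       c / b $  output S → L S'
L S' $    c / b $  output L → c
c S' $    c / b $  match 'c'
S' $      / b $    output S' → / L S'
/ L S' $  / b $    match '/'
L S' $    b $      output L → b
b S' $    b $      match 'b'
S' $      $        output S' → ε
$         $        accept

The string is accepted.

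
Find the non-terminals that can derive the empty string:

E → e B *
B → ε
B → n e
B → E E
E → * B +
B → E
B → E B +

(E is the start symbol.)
A non-terminal is nullable if it can derive ε (the empty string): either it has an ε-production, or it has a production whose right-hand side consists entirely of nullable non-terminals.

ε-productions: B → ε
So B is immediately nullable.
No further non-terminal can be added: every production for the remaining non-terminals contains a terminal or a non-nullable non-terminal.
Nullable = { 'B' }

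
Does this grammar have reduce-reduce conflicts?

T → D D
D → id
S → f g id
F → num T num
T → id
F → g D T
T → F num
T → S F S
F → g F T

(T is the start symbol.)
A reduce-reduce conflict occurs when an LR(0) state has two complete items [A → α .] and [B → β .] — both call for a reduction, and with no lookahead the parser cannot choose between them.

Augment with T' → T and build the canonical LR(0) collection (I0 = CLOSURE({[T' → . T]}), then GOTO on every symbol after a dot until no new states appear). It has 22 states:
  I0: { [D → . id], [F → . g D T], [F → . g F T], [F → . num T num], [S → . f g id], [T → . D D], [T → . F num], [T → . S F S], [T → . id], [T' → . T] }  — shift
  I1: { [D → . id], [T → D . D] }  — shift
  I2: { [T → F . num] }  — shift
  I3: { [F → . g D T], [F → . g F T], [F → . num T num], [T → S . F S] }  — shift
  I4: { [T' → T .] }  — accept
  I5: { [S → f . g id] }  — shift
  I6: { [D → . id], [F → . g D T], [F → . g F T], [F → . num T num], [F → g . D T], [F → g . F T] }  — shift
  I7: { [D → id .], [T → id .] }  — 2 reduces
  I8: { [D → . id], [F → . g D T], [F → . g F T], [F → . num T num], [F → num . T num], [S → . f g id], [T → . D D], [T → . F num], [T → . S F S], [T → . id] }  — shift
  I9: { [F → num T . num] }  — shift
  I10: { [F → num T num .] }  — reduce
  I11: { [D → . id], [F → . g D T], [F → . g F T], [F → . num T num], [F → g D . T], [S → . f g id], [T → . D D], [T → . F num], [T → . S F S], [T → . id] }  — shift
  I12: { [D → . id], [F → . g D T], [F → . g F T], [F → . num T num], [F → g F . T], [S → . f g id], [T → . D D], [T → . F num], [T → . S F S], [T → . id] }  — shift
  I13: { [D → id .] }  — reduce
  I14: { [F → g F T .] }  — reduce
  I15: { [F → g D T .] }  — reduce
  I16: { [S → f g . id] }  — shift
  I17: { [S → f g id .] }  — reduce
  I18: { [S → . f g id], [T → S F . S] }  — shift
  I19: { [T → S F S .] }  — reduce
  I20: { [T → F num .] }  — reduce
  I21: { [T → D D .] }  — reduce

I7 contains complete items [D → id .], [T → id .] — reduce-reduce conflict.

Answer: Yes — I7: [D → id .] vs [T → id .]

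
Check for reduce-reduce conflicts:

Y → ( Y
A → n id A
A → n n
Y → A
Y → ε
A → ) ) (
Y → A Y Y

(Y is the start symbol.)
Yes — I3: [Y → .] vs [Y → A .]

A reduce-reduce conflict occurs when an LR(0) state has two complete items [A → α .] and [B → β .] — both call for a reduction, and with no lookahead the parser cannot choose between them.

Augment with Y' → Y and build the canonical LR(0) collection (I0 = CLOSURE({[Y' → . Y]}), then GOTO on every symbol after a dot until no new states appear). It has 14 states:
  I0: { [A → . ) ) (], [A → . n id A], [A → . n n], [Y → . ( Y], [Y → . A Y Y], [Y → . A], [Y → .], [Y' → . Y] }  — shift, reduce
  I1: { [A → . ) ) (], [A → . n id A], [A → . n n], [Y → ( . Y], [Y → . ( Y], [Y → . A Y Y], [Y → . A], [Y → .] }  — shift, reduce
  I2: { [A → ) . ) (] }  — shift
  I3: { [A → . ) ) (], [A → . n id A], [A → . n n], [Y → . ( Y], [Y → . A Y Y], [Y → . A], [Y → .], [Y → A . Y Y], [Y → A .] }  — shift, 2 reduces
  I4: { [Y' → Y .] }  — accept
  I5: { [A → n . id A], [A → n . n] }  — shift
  I6: { [A → . ) ) (], [A → . n id A], [A → . n n], [A → n id . A] }  — shift
  I7: { [A → n n .] }  — reduce
  I8: { [A → n id A .] }  — reduce
  I9: { [A → . ) ) (], [A → . n id A], [A → . n n], [Y → . ( Y], [Y → . A Y Y], [Y → . A], [Y → .], [Y → A Y . Y] }  — shift, reduce
  I10: { [Y → A Y Y .] }  — reduce
  I11: { [A → ) ) . (] }  — shift
  I12: { [A → ) ) ( .] }  — reduce
  I13: { [Y → ( Y .] }  — reduce

I3 contains complete items [Y → .], [Y → A .] — reduce-reduce conflict.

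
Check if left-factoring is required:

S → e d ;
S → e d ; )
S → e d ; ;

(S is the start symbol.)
Yes, S has productions with common prefix 'e d ;'

Left-factoring is needed when two productions for the same non-terminal
share a common prefix on the right-hand side.

Productions for S:
  S → e d ;
  S → e d ; )
  S → e d ; ;

Found common prefix 'e d ;' in productions for S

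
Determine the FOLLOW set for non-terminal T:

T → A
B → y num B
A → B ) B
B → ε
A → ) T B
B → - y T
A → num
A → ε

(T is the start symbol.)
{ $, ')', '-', 'y' }

To compute FOLLOW(T), find every occurrence of T on a right-hand side N → α T β: add FIRST(β) \ {ε}, and if β is empty or nullable also add FOLLOW(N). Iterate to a fixed point.

T is the start symbol, so $ ∈ FOLLOW(T).
In A → ) T B: T is followed by B, add FIRST(B) \ {ε} = { '-', 'y' }
  B is nullable, so also add FOLLOW(A)
In B → - y T: T is at the end, add FOLLOW(B)

The FOLLOW sets referred to above (computed the same way, to a fixed point):
  FOLLOW(A) = { $, ')', '-', 'y' }
  FOLLOW(B) = { $, ')', '-', 'y' }

Taking the union: FOLLOW(T) = { $, ')', '-', 'y' }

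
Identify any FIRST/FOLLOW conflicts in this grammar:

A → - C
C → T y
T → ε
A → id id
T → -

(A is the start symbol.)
No FIRST/FOLLOW conflicts.

Nullable non-terminals: T.

T: nullable alternative(s) T → ε; FOLLOW(T) = { 'y' }
  T → ε: FIRST \ {ε} = { } — this is the only nullable alternative, skip
  T → -: FIRST \ {ε} = { '-' } — disjoint from FOLLOW(T)

A, C have no nullable alternative, so no FIRST/FOLLOW check is needed there.

No FIRST/FOLLOW conflicts found.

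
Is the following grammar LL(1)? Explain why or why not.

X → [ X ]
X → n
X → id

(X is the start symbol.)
A grammar is LL(1) if for each non-terminal N with multiple productions, the predict sets of those productions are pairwise disjoint, where PREDICT(N → α) = (FIRST(α) \ {ε}) ∪ (FOLLOW(N) if α ⇒* ε).

For X:
  PREDICT(X → '[' X ']') = { '[' }
  PREDICT(X → n) = { 'n' }
  PREDICT(X → id) = { 'id' }

All predict sets are disjoint. The grammar IS LL(1).

Answer: Yes, the grammar is LL(1).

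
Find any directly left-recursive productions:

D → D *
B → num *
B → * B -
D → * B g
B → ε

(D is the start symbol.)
Direct left recursion occurs when N → N α for some non-terminal N (the right-hand side begins with the left-hand side itself).

D → D *: LEFT RECURSIVE (starts with D)
B → num *: starts with num
B → * B -: starts with '*'
D → * B g: starts with '*'
B → ε: starts with ε

The grammar has direct left recursion on: D.

Answer: Yes, D is left-recursive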